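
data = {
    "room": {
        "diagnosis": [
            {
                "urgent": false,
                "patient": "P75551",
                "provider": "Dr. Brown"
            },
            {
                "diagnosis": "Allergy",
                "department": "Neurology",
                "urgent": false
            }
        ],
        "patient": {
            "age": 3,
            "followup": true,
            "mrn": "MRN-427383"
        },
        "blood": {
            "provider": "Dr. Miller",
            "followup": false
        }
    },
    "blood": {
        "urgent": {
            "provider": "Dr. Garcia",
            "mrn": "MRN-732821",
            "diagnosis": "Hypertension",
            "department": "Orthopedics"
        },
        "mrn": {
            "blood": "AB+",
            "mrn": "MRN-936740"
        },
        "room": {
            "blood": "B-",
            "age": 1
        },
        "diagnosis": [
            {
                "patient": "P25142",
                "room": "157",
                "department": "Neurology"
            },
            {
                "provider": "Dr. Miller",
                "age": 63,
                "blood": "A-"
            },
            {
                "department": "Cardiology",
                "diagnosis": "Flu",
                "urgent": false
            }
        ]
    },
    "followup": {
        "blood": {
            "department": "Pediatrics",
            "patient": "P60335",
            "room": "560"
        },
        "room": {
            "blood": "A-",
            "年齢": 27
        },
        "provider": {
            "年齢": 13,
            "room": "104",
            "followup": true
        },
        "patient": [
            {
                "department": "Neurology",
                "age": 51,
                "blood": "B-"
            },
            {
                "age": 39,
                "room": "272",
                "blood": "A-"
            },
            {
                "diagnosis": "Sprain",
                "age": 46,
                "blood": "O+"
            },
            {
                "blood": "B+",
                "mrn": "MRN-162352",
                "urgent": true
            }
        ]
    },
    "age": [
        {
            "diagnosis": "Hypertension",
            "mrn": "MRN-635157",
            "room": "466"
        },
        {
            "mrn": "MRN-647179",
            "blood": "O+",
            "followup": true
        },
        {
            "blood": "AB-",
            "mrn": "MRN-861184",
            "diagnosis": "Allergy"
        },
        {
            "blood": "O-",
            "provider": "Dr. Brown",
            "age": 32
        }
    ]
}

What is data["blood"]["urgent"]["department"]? "Orthopedics"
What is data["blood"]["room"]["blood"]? "B-"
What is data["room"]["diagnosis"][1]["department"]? "Neurology"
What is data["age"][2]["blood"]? "AB-"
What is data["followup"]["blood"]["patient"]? "P60335"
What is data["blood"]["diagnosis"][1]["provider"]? "Dr. Miller"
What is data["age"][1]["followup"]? True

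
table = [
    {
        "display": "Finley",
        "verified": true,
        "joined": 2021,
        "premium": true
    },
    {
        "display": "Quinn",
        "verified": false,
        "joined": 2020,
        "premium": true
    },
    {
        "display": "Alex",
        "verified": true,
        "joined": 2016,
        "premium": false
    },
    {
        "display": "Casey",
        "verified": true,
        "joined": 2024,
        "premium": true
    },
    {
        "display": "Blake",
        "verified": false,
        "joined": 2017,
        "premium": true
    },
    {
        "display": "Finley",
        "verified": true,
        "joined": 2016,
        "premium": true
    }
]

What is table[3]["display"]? "Casey"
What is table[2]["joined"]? 2016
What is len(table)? 6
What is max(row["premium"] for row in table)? True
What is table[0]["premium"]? True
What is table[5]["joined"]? 2016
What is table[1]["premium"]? True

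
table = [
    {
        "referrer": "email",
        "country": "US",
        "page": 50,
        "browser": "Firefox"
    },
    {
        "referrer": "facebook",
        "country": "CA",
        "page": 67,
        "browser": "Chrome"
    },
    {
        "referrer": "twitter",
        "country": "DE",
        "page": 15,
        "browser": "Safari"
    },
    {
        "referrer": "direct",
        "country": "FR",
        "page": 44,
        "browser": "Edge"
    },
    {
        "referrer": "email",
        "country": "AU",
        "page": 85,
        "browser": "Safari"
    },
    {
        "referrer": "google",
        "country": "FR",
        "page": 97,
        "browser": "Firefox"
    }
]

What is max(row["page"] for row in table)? 97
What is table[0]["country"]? "US"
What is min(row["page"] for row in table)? 15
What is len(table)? 6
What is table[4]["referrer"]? "email"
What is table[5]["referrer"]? "google"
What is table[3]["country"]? "FR"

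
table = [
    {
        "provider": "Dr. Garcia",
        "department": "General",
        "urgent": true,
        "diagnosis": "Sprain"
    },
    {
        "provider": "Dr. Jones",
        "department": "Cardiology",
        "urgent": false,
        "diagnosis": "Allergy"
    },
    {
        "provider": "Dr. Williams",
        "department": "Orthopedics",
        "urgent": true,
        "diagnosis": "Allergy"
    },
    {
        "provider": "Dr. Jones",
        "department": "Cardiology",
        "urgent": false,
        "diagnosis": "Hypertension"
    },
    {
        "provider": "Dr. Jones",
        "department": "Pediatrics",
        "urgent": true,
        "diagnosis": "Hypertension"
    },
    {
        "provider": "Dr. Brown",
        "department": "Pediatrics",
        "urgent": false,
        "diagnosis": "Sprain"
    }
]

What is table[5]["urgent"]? False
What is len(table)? 6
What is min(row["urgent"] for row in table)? False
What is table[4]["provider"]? "Dr. Jones"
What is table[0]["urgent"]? True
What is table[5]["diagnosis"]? "Sprain"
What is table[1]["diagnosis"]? "Allergy"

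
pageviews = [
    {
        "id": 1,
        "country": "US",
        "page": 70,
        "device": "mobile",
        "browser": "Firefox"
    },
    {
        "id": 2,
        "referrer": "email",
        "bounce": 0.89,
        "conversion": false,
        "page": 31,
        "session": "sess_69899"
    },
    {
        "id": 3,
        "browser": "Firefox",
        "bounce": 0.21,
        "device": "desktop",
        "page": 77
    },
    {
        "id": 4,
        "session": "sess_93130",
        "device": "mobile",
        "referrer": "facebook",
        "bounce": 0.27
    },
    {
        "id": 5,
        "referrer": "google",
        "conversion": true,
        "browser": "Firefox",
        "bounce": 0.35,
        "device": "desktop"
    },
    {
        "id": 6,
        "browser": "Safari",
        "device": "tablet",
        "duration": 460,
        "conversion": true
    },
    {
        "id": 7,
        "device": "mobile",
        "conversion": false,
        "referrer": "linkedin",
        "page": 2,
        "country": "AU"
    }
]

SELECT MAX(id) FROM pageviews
7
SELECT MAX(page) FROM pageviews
77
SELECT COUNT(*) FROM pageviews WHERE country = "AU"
1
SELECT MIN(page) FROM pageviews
2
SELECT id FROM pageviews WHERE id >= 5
[5, 6, 7]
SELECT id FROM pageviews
[1, 2, 3, 4, 5, 6, 7]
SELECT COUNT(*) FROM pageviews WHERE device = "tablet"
1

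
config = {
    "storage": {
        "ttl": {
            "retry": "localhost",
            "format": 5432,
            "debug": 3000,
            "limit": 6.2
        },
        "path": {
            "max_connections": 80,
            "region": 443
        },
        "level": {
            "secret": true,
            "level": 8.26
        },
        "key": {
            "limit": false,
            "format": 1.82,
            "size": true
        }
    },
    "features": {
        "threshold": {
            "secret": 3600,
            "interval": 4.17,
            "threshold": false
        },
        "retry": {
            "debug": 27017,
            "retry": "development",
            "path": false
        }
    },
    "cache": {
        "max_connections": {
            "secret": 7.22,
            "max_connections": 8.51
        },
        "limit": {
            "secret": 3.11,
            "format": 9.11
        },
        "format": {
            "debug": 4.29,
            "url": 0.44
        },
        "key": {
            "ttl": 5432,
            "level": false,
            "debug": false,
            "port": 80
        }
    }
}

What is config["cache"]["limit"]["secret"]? 3.11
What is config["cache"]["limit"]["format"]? 9.11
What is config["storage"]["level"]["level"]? 8.26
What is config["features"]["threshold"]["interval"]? 4.17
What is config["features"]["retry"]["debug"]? 27017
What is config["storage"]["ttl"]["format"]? 5432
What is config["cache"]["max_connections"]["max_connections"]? 8.51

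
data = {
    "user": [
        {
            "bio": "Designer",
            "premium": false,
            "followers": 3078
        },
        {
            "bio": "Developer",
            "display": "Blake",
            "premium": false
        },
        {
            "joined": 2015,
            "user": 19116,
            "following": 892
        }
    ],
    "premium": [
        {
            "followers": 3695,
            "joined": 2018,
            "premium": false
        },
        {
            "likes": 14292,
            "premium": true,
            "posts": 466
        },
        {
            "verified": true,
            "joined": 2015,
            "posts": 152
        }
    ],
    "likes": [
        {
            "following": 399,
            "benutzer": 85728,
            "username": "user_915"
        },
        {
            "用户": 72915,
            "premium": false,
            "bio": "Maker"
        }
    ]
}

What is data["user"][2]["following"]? 892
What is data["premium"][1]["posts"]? 466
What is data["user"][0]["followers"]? 3078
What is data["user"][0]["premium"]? False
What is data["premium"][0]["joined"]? 2018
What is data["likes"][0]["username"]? "user_915"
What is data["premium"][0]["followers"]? 3695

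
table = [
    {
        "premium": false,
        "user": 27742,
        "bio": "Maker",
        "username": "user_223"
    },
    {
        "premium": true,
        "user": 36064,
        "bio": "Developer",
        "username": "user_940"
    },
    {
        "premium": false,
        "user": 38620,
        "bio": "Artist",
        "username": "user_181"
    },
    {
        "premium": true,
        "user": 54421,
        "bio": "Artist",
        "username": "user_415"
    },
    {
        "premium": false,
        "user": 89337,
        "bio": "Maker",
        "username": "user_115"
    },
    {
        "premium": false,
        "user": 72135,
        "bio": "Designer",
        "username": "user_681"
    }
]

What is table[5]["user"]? 72135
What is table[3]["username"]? "user_415"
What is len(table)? 6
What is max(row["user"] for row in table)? 89337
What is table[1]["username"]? "user_940"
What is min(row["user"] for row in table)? 27742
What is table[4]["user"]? 89337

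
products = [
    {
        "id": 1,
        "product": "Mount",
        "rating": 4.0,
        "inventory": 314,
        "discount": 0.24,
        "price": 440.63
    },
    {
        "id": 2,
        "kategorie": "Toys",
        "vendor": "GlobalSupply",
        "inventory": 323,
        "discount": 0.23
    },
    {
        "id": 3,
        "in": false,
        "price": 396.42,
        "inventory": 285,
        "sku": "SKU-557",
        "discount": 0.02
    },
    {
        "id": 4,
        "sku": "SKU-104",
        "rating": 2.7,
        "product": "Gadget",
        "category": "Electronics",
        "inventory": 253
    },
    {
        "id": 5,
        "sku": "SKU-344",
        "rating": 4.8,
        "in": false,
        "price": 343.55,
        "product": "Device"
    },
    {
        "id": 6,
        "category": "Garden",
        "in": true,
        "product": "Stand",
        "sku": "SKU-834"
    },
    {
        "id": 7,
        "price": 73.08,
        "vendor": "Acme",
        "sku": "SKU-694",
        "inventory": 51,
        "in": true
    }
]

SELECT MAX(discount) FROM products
0.24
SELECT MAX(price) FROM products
440.63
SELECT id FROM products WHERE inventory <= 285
[3, 4, 7]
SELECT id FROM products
[1, 2, 3, 4, 5, 6, 7]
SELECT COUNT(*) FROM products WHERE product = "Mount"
1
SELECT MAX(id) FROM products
7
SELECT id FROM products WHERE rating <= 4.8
[1, 4, 5]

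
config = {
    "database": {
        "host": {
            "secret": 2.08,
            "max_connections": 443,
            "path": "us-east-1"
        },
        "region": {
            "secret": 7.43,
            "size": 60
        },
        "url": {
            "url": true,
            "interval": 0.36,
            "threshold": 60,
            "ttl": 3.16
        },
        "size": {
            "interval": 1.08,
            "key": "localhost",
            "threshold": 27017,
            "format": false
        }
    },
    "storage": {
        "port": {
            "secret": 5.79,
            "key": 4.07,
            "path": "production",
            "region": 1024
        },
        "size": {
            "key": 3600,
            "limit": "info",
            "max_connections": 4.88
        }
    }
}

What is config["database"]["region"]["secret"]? 7.43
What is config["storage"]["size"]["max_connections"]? 4.88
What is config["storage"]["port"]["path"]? "production"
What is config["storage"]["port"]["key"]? 4.07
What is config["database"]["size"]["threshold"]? 27017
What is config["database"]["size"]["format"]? False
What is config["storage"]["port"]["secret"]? 5.79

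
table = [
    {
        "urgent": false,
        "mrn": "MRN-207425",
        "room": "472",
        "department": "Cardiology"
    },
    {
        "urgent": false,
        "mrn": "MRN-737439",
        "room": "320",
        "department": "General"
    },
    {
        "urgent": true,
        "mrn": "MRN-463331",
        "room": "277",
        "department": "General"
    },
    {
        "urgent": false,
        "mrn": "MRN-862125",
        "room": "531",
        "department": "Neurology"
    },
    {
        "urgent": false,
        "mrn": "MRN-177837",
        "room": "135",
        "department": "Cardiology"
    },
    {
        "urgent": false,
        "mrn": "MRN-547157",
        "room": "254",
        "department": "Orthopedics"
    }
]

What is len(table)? 6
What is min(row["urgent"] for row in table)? False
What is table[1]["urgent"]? False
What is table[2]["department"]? "General"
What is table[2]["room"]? "277"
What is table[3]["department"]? "Neurology"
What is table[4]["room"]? "135"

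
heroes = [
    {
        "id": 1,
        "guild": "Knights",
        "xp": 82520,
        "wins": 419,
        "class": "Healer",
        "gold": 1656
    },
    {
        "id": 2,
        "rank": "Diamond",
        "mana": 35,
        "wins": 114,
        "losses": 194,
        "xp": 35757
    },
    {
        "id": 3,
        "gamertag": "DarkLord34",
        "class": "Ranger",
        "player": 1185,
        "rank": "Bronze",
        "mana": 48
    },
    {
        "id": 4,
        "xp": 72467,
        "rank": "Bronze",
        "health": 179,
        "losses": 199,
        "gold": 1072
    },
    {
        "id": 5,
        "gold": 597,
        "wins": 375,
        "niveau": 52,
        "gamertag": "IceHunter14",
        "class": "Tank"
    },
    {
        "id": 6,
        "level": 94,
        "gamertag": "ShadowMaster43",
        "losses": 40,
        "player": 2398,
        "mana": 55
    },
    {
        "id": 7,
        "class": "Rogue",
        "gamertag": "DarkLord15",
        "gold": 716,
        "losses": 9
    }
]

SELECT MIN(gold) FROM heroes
597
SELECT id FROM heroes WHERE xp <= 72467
[2, 4]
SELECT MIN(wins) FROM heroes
114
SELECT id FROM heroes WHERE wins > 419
[]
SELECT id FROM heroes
[1, 2, 3, 4, 5, 6, 7]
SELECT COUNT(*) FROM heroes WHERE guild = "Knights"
1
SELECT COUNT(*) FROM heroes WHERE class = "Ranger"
1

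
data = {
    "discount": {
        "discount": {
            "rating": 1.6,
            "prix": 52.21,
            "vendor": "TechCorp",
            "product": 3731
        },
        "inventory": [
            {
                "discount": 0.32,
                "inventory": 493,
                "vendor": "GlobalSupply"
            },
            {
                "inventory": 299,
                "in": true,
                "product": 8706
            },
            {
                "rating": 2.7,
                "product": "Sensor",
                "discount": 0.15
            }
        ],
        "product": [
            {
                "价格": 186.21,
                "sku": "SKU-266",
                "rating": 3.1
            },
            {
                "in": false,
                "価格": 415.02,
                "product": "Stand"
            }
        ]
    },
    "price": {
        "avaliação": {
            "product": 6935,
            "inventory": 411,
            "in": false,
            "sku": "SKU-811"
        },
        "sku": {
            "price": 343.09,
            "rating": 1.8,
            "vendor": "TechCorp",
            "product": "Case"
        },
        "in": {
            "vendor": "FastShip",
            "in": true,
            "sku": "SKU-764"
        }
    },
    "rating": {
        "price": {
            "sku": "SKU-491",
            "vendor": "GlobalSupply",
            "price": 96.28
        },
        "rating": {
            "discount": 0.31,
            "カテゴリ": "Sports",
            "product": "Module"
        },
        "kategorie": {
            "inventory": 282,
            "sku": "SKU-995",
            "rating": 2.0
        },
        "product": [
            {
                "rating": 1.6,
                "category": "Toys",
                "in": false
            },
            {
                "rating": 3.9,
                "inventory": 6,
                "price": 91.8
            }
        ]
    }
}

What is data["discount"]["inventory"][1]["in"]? True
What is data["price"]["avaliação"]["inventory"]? 411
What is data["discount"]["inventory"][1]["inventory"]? 299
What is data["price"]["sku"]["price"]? 343.09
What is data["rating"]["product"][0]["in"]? False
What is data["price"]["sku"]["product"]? "Case"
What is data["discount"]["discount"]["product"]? 3731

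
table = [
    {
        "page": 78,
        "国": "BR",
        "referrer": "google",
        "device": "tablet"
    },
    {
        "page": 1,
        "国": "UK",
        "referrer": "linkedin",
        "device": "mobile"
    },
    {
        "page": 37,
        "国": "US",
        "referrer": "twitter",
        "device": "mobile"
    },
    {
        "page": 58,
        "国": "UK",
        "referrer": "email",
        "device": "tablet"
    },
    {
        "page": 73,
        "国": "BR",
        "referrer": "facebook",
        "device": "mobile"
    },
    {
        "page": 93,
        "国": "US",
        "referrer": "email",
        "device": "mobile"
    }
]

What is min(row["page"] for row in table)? 1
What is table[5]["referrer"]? "email"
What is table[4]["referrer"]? "facebook"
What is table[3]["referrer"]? "email"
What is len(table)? 6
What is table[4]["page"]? 73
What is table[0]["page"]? 78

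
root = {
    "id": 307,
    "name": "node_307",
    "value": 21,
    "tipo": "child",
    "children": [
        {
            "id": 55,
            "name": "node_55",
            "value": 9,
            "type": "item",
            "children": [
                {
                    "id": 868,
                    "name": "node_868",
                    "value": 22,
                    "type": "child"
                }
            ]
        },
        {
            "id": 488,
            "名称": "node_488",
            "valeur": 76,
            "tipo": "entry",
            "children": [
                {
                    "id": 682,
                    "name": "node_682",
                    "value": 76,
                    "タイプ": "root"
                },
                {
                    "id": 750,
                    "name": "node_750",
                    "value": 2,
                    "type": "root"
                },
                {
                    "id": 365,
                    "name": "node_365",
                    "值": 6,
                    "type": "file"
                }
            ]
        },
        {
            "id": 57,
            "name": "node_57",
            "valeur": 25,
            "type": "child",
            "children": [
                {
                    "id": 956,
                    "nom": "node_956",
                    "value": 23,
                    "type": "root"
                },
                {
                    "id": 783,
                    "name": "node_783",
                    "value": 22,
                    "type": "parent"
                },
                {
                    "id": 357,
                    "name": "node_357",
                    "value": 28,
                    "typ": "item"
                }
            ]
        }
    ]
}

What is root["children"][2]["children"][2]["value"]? 28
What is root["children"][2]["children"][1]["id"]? 783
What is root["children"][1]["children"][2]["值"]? 6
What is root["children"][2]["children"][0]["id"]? 956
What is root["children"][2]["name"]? "node_57"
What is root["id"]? 307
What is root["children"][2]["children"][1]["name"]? "node_783"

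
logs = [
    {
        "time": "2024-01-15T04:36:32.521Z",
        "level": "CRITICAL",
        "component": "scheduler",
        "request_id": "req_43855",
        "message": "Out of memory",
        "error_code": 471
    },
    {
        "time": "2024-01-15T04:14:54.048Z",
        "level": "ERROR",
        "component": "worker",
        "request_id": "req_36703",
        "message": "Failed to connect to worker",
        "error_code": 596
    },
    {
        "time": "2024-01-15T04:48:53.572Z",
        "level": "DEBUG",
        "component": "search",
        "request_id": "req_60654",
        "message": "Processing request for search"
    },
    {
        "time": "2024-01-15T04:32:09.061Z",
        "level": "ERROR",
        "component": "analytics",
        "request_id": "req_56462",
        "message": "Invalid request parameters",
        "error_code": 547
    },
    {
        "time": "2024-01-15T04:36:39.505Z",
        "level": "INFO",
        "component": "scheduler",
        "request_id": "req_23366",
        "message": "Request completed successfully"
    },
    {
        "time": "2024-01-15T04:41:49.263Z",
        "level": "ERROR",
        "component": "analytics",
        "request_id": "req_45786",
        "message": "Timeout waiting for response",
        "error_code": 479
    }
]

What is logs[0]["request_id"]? "req_43855"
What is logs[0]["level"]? "CRITICAL"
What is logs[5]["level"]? "ERROR"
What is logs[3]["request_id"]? "req_56462"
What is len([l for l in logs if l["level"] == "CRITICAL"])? 1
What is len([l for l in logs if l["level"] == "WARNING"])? 0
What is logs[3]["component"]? "analytics"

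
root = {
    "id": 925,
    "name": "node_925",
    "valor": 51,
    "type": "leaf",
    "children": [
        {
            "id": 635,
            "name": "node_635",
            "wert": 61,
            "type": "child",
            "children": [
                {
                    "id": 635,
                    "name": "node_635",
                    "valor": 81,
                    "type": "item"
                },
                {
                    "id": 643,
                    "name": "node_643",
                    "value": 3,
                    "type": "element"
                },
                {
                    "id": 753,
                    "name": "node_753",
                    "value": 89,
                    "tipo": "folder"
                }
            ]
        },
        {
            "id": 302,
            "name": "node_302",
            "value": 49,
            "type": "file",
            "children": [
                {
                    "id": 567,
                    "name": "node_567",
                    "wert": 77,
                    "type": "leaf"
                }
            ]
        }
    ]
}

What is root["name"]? "node_925"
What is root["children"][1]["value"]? 49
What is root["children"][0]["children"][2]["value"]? 89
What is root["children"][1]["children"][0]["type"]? "leaf"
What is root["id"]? 925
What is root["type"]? "leaf"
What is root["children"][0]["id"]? 635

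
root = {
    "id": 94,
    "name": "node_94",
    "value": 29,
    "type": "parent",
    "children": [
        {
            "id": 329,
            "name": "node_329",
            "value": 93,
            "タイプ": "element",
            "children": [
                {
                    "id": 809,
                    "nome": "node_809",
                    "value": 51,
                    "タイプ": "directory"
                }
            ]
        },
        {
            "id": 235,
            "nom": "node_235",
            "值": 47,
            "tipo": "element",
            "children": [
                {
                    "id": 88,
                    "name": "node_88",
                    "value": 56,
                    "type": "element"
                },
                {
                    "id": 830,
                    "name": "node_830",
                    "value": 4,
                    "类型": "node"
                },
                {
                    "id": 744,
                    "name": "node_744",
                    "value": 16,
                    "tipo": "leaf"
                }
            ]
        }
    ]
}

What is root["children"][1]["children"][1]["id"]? 830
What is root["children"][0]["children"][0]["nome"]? "node_809"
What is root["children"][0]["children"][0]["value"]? 51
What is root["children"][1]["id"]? 235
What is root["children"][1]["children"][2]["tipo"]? "leaf"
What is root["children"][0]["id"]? 329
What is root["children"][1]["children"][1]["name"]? "node_830"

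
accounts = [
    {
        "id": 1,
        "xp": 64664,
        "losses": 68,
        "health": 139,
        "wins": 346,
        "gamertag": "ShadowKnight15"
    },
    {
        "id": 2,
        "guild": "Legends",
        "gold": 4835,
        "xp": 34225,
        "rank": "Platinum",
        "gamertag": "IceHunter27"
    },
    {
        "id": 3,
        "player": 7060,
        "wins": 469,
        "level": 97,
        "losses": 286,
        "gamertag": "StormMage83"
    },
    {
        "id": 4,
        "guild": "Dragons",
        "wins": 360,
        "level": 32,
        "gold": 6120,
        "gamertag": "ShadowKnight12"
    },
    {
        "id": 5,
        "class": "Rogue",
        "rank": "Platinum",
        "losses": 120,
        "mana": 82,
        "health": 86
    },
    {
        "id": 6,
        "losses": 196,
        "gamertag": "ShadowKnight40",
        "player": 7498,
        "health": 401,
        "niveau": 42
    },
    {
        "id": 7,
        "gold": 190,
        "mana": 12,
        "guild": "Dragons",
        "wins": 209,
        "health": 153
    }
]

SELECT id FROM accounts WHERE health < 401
[1, 5, 7]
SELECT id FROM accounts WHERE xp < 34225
[]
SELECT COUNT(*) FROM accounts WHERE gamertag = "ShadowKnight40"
1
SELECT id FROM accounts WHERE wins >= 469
[3]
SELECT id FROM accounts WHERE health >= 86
[1, 5, 6, 7]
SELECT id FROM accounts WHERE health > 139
[6, 7]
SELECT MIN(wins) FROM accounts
209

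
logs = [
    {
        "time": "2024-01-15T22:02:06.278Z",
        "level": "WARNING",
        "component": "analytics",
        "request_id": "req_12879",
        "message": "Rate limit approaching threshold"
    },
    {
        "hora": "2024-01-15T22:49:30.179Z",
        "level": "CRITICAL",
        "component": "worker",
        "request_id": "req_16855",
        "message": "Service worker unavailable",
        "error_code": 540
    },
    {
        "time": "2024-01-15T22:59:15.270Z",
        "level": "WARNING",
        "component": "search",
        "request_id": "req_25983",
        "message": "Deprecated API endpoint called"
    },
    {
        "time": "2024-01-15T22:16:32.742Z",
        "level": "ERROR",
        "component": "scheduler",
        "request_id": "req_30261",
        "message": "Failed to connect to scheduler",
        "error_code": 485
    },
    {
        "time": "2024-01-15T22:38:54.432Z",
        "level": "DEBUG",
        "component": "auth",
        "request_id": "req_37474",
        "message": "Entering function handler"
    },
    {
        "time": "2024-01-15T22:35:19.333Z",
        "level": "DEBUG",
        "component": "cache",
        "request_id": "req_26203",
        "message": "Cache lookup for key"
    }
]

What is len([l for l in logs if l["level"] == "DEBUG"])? 2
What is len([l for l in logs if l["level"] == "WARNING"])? 2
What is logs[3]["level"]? "ERROR"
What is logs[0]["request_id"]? "req_12879"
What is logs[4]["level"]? "DEBUG"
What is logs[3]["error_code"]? 485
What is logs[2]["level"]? "WARNING"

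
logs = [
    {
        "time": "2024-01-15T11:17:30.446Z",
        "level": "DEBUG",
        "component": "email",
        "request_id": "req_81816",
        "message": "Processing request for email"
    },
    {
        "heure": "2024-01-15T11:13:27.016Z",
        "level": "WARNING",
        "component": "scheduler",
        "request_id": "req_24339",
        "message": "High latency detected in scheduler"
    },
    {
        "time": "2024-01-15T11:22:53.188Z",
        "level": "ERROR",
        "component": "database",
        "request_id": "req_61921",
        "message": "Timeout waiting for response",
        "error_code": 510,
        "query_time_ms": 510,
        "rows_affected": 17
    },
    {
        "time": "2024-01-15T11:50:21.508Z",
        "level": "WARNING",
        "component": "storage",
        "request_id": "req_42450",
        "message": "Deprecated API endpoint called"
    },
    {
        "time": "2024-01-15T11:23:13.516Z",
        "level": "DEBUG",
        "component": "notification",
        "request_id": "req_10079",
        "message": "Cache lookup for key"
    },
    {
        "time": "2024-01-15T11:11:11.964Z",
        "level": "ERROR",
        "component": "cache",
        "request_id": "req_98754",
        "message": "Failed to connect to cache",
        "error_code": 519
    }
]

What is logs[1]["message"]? "High latency detected in scheduler"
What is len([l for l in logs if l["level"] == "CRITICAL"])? 0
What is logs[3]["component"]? "storage"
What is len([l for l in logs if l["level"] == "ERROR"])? 2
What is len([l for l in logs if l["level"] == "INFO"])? 0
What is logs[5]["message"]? "Failed to connect to cache"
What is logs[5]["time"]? "2024-01-15T11:11:11.964Z"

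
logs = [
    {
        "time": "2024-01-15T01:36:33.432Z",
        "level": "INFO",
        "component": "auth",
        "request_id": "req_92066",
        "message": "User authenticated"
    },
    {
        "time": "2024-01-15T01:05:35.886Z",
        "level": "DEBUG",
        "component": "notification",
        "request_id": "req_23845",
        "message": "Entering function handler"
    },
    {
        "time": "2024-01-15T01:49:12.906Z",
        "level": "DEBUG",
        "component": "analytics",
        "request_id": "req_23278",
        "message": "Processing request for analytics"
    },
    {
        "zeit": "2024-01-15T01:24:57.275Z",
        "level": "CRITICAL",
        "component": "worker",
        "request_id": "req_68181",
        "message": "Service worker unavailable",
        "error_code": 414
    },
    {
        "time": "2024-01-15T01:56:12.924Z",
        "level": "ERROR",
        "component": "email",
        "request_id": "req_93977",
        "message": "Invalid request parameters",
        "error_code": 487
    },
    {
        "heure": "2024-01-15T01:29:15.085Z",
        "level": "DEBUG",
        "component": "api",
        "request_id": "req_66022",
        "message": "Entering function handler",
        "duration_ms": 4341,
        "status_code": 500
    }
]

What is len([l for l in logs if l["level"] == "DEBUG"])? 3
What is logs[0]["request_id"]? "req_92066"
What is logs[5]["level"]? "DEBUG"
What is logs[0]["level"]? "INFO"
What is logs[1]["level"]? "DEBUG"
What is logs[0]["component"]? "auth"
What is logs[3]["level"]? "CRITICAL"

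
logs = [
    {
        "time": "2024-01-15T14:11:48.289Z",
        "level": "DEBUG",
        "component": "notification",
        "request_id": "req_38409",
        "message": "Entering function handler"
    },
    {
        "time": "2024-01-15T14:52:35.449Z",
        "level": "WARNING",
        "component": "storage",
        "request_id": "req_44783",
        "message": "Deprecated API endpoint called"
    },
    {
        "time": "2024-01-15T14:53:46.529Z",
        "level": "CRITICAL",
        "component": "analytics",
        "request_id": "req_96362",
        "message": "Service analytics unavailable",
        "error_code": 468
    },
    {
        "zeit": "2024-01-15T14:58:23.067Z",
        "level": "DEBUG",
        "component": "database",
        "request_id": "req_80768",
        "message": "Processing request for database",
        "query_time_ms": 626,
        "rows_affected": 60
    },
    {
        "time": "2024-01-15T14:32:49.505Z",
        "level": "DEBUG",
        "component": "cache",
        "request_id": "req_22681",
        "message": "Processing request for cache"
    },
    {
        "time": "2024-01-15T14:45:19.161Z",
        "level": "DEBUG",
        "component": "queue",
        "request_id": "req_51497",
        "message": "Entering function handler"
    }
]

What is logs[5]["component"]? "queue"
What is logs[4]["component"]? "cache"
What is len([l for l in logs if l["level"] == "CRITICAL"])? 1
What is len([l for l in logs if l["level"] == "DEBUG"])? 4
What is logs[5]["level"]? "DEBUG"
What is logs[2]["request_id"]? "req_96362"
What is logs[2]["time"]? "2024-01-15T14:53:46.529Z"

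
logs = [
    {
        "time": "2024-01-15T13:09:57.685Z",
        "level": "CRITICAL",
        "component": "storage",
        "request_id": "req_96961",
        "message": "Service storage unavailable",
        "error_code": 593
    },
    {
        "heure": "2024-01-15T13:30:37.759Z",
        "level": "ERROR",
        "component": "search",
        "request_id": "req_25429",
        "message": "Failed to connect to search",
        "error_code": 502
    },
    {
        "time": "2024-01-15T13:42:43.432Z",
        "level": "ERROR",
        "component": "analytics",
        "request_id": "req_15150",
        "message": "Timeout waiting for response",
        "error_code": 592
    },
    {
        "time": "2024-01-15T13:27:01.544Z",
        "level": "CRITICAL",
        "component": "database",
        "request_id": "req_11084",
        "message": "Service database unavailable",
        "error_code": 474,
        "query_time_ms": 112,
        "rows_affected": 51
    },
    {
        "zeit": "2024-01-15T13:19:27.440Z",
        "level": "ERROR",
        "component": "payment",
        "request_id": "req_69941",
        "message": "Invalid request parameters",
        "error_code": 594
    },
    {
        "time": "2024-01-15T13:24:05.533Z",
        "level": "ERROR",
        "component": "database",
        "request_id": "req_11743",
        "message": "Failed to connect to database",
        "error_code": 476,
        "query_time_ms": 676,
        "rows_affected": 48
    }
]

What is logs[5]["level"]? "ERROR"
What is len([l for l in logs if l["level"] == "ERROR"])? 4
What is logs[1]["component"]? "search"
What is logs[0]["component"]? "storage"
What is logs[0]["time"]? "2024-01-15T13:09:57.685Z"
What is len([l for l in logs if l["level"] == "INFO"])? 0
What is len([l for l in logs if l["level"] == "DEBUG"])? 0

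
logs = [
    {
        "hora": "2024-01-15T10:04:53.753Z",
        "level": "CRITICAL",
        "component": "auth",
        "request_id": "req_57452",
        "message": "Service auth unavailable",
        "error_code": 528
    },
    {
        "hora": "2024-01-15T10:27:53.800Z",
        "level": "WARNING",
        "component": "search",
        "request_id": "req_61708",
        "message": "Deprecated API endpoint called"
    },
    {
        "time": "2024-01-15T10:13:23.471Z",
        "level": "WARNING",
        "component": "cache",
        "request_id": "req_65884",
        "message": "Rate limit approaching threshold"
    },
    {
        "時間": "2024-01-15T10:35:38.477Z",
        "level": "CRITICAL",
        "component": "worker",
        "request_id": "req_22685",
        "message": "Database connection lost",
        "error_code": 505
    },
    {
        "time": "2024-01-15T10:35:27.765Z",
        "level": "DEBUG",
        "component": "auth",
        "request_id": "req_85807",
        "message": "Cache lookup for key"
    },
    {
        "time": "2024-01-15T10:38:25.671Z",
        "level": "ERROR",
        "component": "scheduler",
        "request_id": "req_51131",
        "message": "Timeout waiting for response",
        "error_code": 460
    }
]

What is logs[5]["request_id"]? "req_51131"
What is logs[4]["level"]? "DEBUG"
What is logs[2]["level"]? "WARNING"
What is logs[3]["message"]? "Database connection lost"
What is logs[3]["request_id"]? "req_22685"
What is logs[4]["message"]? "Cache lookup for key"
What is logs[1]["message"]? "Deprecated API endpoint called"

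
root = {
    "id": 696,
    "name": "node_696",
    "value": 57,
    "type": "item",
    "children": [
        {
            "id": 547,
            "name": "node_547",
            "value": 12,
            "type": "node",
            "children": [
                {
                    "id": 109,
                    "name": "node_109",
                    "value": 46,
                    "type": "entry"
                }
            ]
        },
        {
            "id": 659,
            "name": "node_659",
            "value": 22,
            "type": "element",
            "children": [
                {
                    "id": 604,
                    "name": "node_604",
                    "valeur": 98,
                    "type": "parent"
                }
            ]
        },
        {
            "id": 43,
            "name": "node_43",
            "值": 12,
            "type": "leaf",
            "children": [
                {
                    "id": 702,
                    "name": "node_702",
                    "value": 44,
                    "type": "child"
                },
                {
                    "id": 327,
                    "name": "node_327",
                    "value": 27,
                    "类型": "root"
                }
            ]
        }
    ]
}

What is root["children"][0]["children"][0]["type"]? "entry"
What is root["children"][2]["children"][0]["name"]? "node_702"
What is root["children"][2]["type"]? "leaf"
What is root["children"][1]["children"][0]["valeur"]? 98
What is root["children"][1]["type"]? "element"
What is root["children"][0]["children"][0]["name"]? "node_109"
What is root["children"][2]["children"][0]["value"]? 44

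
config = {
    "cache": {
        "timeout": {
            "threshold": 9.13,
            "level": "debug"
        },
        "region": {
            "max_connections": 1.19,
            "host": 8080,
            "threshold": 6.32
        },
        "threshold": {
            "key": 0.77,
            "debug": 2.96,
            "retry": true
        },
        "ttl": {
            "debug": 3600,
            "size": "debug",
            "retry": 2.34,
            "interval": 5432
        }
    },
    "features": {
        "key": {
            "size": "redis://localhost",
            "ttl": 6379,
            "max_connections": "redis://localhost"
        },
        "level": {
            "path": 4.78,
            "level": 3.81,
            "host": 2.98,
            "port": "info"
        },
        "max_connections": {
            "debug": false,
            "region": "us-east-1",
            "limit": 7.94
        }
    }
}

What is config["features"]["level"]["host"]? 2.98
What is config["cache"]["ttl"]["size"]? "debug"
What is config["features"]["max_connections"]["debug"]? False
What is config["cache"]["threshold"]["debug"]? 2.96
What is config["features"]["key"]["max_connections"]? "redis://localhost"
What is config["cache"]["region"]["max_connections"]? 1.19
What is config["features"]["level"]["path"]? 4.78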